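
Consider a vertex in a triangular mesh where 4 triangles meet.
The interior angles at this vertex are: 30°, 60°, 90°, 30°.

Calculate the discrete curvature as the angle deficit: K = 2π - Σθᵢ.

Sum of angles = 210°. K = 360° - 210° = 150° = 5π/6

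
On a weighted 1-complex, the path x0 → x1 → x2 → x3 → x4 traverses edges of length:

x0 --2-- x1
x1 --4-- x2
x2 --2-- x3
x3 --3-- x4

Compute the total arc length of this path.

Arc length = 2 + 4 + 2 + 3 = 11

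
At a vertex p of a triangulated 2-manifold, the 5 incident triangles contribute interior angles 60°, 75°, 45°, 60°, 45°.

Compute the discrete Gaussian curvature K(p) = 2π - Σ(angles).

Sum of angles = 285°. K = 360° - 285° = 75°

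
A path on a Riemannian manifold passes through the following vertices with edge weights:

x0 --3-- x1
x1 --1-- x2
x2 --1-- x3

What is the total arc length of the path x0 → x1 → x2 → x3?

Arc length = 3 + 1 + 1 = 5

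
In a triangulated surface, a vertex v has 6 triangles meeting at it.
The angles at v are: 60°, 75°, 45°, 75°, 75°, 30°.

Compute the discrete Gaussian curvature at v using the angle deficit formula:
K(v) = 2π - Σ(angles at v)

Sum of angles = 360°. K = 360° - 360° = 0° = 0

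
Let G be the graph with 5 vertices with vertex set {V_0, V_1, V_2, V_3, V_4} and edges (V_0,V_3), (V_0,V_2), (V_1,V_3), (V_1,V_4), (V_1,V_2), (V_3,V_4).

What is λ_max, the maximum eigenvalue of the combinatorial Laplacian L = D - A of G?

Degrees: deg(V_0) = 2, deg(V_1) = 3, deg(V_2) = 2, deg(V_3) = 3, deg(V_4) = 2.
L = D − A with rows/columns ordered (V_0, V_1, V_2, V_3, V_4):
  [ 2,  0, -1, -1,  0]
  [ 0,  3, -1, -1, -1]
  [-1, -1,  2,  0,  0]
  [-1, -1,  0,  3, -1]
  [ 0, -1,  0, -1,  2]
Characteristic polynomial: det(λI − L) = λ(λ² − 5λ + 5)(λ² − 7λ + 11).
Roots: λ = 0; (λ² − 5λ + 5) = 0 ⇒ λ = (5 ± √5)/2 ≈ 1.382, 3.618; (λ² − 7λ + 11) = 0 ⇒ λ = (7 ± √5)/2 ≈ 2.382, 4.618.
(Check: the roots sum (with multiplicity) to 12, matching trace L = Σdeg = 2·6 = 12.)
Laplacian eigenvalues: [0.0, 1.382, 2.382, 3.618, 4.618]. Largest eigenvalue (spectral radius) = 4.618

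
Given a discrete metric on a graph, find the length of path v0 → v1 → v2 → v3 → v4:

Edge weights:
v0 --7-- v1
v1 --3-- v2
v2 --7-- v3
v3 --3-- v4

Arc length = 7 + 3 + 7 + 3 = 20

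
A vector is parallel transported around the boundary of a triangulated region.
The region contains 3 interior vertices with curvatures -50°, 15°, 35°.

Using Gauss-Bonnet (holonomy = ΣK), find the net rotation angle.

Holonomy = total enclosed curvature = (-50°) + 15° + 35° = 0°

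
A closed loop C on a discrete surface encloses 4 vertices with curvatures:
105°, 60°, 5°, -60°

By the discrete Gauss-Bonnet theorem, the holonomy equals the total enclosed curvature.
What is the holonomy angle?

Holonomy = total enclosed curvature = 105° + 60° + 5° + (-60°) = 110°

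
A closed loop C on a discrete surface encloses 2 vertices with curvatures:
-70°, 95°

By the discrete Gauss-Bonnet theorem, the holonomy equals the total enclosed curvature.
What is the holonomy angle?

Holonomy = total enclosed curvature = (-70°) + 95° = 25°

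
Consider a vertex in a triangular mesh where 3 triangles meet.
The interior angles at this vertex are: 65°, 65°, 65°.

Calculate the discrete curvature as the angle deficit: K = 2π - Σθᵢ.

Sum of angles = 195°. K = 360° - 195° = 165° = 11π/12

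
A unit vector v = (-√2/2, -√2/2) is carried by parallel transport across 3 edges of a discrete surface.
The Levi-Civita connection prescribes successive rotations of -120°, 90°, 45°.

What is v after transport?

Total rotation: (-120°) + 90° + 45° = 15°. Final vector: (-0.5000, -0.8660)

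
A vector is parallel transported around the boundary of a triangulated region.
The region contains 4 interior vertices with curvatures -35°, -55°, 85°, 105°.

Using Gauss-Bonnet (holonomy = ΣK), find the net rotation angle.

Holonomy = total enclosed curvature = (-35°) + (-55°) + 85° + 105° = 100°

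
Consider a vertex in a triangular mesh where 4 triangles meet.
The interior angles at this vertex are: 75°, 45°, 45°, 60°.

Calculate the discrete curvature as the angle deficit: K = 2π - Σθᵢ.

Sum of angles = 225°. K = 360° - 225° = 135° = 3π/4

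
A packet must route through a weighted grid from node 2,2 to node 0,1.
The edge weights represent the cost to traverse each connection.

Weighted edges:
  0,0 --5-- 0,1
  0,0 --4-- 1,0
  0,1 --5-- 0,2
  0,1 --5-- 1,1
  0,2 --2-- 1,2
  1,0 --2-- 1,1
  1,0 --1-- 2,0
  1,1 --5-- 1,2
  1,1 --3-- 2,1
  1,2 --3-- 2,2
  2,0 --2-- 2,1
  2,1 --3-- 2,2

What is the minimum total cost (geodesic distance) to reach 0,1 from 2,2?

Shortest path: 2,2 → 1,2 → 0,2 → 0,1, total weight = 10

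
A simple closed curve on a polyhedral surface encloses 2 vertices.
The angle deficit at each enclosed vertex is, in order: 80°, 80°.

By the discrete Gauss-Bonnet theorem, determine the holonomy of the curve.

Holonomy = total enclosed curvature = 80° + 80° = 160°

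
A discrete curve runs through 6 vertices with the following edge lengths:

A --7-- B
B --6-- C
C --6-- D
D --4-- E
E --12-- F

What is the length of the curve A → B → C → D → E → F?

Arc length = 7 + 6 + 6 + 4 + 12 = 35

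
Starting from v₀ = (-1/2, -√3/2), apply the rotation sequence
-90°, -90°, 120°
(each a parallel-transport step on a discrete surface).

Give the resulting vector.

Total rotation: (-90°) + (-90°) + 120° = -60°. Final vector: (-1, 0)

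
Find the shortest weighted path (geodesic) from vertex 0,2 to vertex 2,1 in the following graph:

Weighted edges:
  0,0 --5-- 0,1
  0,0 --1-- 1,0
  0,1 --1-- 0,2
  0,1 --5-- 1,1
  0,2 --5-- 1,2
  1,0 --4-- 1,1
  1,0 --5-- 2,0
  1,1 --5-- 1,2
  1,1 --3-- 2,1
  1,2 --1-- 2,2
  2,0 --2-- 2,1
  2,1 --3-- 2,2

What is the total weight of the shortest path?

Shortest path: 0,2 → 0,1 → 1,1 → 2,1, total weight = 9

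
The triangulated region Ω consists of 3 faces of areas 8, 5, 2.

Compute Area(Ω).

8 + 5 + 2 = 15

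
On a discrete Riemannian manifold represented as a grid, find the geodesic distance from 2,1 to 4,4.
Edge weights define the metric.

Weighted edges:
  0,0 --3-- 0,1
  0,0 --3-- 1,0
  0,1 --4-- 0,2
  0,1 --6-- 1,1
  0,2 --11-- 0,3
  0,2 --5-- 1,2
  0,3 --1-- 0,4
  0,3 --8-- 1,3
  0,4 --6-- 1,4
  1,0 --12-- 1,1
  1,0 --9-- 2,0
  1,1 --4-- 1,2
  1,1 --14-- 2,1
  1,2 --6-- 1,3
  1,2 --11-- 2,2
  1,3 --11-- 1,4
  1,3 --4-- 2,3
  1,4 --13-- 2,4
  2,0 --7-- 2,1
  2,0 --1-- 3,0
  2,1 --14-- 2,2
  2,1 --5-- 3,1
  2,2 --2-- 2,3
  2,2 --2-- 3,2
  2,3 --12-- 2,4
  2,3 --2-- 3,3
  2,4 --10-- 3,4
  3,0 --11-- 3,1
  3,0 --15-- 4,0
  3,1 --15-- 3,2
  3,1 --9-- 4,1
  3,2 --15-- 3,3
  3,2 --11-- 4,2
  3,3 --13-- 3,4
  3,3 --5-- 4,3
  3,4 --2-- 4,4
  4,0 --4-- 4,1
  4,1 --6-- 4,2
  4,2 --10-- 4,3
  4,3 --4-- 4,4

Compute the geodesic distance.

Shortest path: 2,1 → 2,2 → 2,3 → 3,3 → 4,3 → 4,4, total weight = 27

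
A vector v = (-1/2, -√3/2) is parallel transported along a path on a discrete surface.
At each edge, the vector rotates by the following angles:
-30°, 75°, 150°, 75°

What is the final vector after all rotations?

Total rotation: (-30°) + 75° + 150° + 75° = 270° ≡ -90° (mod 360°). Final vector: (-0.8660, 0.5000)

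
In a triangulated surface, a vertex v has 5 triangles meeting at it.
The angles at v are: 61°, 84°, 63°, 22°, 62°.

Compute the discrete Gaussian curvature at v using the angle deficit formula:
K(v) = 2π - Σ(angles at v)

Sum of angles = 292°. K = 360° - 292° = 68° = 17π/45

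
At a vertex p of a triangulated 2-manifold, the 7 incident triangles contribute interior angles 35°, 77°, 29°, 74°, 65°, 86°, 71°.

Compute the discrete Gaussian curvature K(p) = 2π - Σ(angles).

Sum of angles = 437°. K = 360° - 437° = -77° = -77π/180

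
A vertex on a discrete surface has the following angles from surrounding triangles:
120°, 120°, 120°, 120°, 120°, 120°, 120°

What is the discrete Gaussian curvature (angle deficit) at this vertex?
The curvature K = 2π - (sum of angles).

Sum of angles = 840°. K = 360° - 840° = -480° = -8π/3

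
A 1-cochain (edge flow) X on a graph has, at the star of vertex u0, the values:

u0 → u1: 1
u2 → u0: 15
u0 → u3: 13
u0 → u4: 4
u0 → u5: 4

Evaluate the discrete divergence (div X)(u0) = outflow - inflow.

Divergence = sum of outgoing flows = 1 + (-15) + 13 + 4 + 4 = 7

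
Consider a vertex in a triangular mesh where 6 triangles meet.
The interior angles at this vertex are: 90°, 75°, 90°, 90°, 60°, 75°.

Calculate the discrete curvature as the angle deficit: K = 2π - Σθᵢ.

Sum of angles = 480°. K = 360° - 480° = -120° = -2π/3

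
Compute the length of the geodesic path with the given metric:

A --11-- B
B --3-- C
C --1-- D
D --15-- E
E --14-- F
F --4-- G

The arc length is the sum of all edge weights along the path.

Arc length = 11 + 3 + 1 + 15 + 14 + 4 = 48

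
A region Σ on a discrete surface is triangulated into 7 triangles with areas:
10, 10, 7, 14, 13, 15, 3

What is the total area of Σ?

10 + 10 + 7 + 14 + 13 + 15 + 3 = 72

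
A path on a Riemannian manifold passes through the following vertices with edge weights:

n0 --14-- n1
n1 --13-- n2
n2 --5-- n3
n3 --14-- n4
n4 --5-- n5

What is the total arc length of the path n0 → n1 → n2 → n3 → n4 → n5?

Arc length = 14 + 13 + 5 + 14 + 5 = 51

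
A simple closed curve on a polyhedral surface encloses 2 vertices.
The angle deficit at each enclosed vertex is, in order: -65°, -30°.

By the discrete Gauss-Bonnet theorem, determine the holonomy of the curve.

Holonomy = total enclosed curvature = (-65°) + (-30°) = -95°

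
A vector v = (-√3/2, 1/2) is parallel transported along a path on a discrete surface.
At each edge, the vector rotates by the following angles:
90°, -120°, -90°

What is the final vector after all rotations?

Total rotation: 90° + (-120°) + (-90°) = -120°. Final vector: (0.8660, 0.5000)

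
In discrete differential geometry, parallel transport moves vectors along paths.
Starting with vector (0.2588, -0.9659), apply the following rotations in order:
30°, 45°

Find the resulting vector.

Total rotation: 30° + 45° = 75°. Final vector: (1, 0)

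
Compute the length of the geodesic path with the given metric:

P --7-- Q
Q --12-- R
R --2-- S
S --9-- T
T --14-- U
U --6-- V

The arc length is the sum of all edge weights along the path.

Arc length = 7 + 12 + 2 + 9 + 14 + 6 = 50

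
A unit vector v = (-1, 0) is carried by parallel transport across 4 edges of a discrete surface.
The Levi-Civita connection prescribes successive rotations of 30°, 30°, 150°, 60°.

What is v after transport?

Total rotation: 30° + 30° + 150° + 60° = 270° ≡ -90° (mod 360°). Final vector: (0, 1)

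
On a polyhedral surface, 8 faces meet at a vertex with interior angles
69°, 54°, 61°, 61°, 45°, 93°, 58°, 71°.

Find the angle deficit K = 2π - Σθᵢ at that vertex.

Sum of angles = 512°. K = 360° - 512° = -152° = -38π/45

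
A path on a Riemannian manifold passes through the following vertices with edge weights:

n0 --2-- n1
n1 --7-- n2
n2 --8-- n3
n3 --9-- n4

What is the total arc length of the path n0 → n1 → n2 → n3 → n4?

Arc length = 2 + 7 + 8 + 9 = 26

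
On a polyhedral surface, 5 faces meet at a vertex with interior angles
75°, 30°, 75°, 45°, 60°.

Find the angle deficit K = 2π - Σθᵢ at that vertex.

Sum of angles = 285°. K = 360° - 285° = 75° = 5π/12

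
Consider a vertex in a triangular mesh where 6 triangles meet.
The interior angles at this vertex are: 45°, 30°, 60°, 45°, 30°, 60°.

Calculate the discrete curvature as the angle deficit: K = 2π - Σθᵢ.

Sum of angles = 270°. K = 360° - 270° = 90°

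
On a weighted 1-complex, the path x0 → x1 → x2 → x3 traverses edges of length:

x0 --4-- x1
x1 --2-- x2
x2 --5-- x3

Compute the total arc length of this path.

Arc length = 4 + 2 + 5 = 11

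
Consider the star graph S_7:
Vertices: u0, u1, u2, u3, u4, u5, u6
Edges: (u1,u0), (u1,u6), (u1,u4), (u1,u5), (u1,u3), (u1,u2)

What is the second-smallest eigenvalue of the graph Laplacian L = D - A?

The star S_7 is the complete bipartite graph K_{1,6} (one hub of degree 6, 6 leaves of degree 1). The Laplacian spectrum of K_{p,q} is 0, p (multiplicity q−1), q (multiplicity p−1), p+q. With p = 1, q = 6: 0 once, 1 with multiplicity 5, and 7 once. (Check: trace L = sum of degrees = 12 = 5·1 + 7.)
Laplacian eigenvalues: [0.0, 1.0, 1.0, 1.0, 1.0, 1.0, 7.0]. Algebraic connectivity (smallest non-zero eigenvalue) = 1.0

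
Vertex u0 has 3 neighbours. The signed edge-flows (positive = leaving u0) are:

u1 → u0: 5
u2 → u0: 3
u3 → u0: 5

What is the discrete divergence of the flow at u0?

Divergence = sum of outgoing flows = (-5) + (-3) + (-5) = -13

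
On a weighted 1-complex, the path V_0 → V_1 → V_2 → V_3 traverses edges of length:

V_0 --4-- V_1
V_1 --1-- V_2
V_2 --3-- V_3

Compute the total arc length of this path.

Arc length = 4 + 1 + 3 = 8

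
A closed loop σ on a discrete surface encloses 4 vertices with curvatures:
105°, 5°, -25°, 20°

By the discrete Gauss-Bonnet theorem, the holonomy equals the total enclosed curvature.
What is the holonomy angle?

Holonomy = total enclosed curvature = 105° + 5° + (-25°) + 20° = 105°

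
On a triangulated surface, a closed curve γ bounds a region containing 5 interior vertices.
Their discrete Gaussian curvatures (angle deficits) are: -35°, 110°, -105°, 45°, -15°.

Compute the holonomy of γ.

Holonomy = total enclosed curvature = (-35°) + 110° + (-105°) + 45° + (-15°) = 0°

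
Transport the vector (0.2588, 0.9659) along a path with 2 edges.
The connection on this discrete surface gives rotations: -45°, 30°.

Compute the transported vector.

Total rotation: (-45°) + 30° = -15°. Final vector: (0.5000, 0.8660)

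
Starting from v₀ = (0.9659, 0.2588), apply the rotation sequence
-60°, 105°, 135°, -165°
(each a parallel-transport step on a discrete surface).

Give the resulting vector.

Total rotation: (-60°) + 105° + 135° + (-165°) = 15°. Final vector: (0.8660, 0.5000)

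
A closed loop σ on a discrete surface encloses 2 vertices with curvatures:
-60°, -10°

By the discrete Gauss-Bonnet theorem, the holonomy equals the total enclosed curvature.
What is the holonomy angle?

Holonomy = total enclosed curvature = (-60°) + (-10°) = -70°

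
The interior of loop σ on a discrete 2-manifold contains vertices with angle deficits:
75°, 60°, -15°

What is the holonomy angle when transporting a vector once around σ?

Holonomy = total enclosed curvature = 75° + 60° + (-15°) = 120°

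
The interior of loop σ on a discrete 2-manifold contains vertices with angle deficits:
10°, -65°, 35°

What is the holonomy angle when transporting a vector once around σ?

Holonomy = total enclosed curvature = 10° + (-65°) + 35° = -20°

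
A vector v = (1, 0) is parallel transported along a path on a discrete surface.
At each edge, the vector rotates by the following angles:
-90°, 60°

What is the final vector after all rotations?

Total rotation: (-90°) + 60° = -30°. Final vector: (0.8660, -0.5000)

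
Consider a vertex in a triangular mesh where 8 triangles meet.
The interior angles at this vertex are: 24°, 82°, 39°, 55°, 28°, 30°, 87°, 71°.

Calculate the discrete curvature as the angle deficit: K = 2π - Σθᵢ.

Sum of angles = 416°. K = 360° - 416° = -56° = -14π/45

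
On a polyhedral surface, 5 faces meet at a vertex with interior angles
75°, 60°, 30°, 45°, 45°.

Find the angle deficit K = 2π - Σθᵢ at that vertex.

Sum of angles = 255°. K = 360° - 255° = 105°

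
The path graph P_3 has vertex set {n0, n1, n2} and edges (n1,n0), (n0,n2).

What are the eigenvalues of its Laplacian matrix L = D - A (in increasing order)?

The path graph P_n has Laplacian eigenvalues λ_k = 2 − 2cos(kπ/n), k = 0, 1, …, n−1. Here n = 3:
k=0: 2 − 2cos(0) = 0.0; k=1: 2 − 2cos(π/3) = 1.0; k=2: 2 − 2cos(2π/3) = 3.0.
Laplacian eigenvalues (increasing order): [0.0, 1.0, 3.0]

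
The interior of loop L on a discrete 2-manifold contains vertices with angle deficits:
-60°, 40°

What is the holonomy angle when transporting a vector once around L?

Holonomy = total enclosed curvature = (-60°) + 40° = -20°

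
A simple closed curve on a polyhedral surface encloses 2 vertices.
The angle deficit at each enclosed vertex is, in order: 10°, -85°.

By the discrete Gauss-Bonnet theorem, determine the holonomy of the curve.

Holonomy = total enclosed curvature = 10° + (-85°) = -75°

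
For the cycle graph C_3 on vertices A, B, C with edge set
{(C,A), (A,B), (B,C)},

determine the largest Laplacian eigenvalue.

The cycle graph C_n has Laplacian eigenvalues λ_k = 2 − 2cos(2πk/n), k = 0, 1, …, n−1. Here n = 3:
k=0: 2 − 2cos(0) = 0.0; k=1: 2 − 2cos(2π/3) = 3.0; k=2: 2 − 2cos(4π/3) = 3.0.
Laplacian eigenvalues: [0.0, 3.0, 3.0]. Largest eigenvalue (spectral radius) = 3.0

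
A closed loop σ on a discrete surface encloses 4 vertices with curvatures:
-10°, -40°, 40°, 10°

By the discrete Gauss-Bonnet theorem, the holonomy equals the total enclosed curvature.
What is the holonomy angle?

Holonomy = total enclosed curvature = (-10°) + (-40°) + 40° + 10° = 0°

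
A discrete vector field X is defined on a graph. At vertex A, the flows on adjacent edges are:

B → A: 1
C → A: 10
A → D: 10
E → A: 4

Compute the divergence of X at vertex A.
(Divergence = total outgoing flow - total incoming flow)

Divergence = sum of outgoing flows = (-1) + (-10) + 10 + (-4) = -5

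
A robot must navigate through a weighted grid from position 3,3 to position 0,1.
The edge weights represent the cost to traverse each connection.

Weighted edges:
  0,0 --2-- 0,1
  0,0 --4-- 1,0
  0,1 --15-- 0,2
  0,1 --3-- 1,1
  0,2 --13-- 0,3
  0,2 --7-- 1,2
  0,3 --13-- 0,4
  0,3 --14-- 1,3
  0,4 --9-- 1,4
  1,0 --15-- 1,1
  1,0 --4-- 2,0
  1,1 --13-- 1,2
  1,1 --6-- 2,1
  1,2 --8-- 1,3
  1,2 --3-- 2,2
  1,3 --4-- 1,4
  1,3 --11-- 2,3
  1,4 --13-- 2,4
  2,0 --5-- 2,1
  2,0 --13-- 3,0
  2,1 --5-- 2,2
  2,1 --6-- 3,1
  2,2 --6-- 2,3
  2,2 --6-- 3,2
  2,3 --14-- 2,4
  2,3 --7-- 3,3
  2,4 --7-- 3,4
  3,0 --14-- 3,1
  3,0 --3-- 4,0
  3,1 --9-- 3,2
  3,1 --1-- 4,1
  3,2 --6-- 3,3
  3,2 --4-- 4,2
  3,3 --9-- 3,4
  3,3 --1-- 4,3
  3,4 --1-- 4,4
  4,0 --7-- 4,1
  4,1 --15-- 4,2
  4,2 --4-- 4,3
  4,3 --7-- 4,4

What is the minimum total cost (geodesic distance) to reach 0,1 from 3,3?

Shortest path: 3,3 → 3,2 → 2,2 → 2,1 → 1,1 → 0,1, total weight = 26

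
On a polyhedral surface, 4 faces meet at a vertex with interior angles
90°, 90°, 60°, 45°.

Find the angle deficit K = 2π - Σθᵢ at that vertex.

Sum of angles = 285°. K = 360° - 285° = 75° = 5π/12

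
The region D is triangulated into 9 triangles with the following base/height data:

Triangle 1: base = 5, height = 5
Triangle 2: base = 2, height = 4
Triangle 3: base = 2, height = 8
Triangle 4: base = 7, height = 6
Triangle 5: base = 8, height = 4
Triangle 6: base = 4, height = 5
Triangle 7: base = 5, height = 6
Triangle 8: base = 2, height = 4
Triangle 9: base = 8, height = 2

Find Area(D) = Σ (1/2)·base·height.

(1/2)×5×5 + (1/2)×2×4 + (1/2)×2×8 + (1/2)×7×6 + (1/2)×8×4 + (1/2)×4×5 + (1/2)×5×6 + (1/2)×2×4 + (1/2)×8×2 = 98.5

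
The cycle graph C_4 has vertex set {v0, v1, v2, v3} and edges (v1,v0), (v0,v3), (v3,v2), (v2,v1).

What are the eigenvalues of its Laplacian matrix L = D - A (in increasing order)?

The cycle graph C_n has Laplacian eigenvalues λ_k = 2 − 2cos(2πk/n), k = 0, 1, …, n−1. Here n = 4:
k=0: 2 − 2cos(0) = 0.0; k=1: 2 − 2cos(π/2) = 2.0; k=2: 2 − 2cos(π) = 4.0; k=3: 2 − 2cos(3π/2) = 2.0.
Laplacian eigenvalues (increasing order): [0.0, 2.0, 2.0, 4.0]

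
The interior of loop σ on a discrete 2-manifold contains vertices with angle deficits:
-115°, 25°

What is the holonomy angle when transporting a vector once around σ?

Holonomy = total enclosed curvature = (-115°) + 25° = -90°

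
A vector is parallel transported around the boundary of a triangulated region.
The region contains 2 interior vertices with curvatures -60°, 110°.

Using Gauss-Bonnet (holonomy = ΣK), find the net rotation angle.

Holonomy = total enclosed curvature = (-60°) + 110° = 50°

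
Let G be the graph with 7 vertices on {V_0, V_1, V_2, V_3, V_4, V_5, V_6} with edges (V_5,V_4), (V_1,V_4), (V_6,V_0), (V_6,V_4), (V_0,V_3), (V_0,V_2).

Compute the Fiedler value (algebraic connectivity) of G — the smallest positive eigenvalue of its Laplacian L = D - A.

Degrees: deg(V_0) = 3, deg(V_1) = 1, deg(V_2) = 1, deg(V_3) = 1, deg(V_4) = 3, deg(V_5) = 1, deg(V_6) = 2.
L = D − A with rows/columns ordered (V_0, V_1, V_2, V_3, V_4, V_5, V_6):
  [ 3,  0, -1, -1,  0,  0, -1]
  [ 0,  1,  0,  0, -1,  0,  0]
  [-1,  0,  1,  0,  0,  0,  0]
  [-1,  0,  0,  1,  0,  0,  0]
  [ 0, -1,  0,  0,  3, -1, -1]
  [ 0,  0,  0,  0, -1,  1,  0]
  [-1,  0,  0,  0, -1,  0,  2]
Characteristic polynomial: det(λI − L) = λ(λ² − 4λ + 1)(λ − 1)²(λ² − 6λ + 7).
Roots: λ = 0; (λ² − 4λ + 1) = 0 ⇒ λ = 2 ± √3 ≈ 0.2679, 3.7321; (λ − 1) = 0 ⇒ λ = 1 (multiplicity 2); (λ² − 6λ + 7) = 0 ⇒ λ = 3 ± √2 ≈ 1.5858, 4.4142.
(Check: the roots sum (with multiplicity) to 12, matching trace L = Σdeg = 2·6 = 12.)
Laplacian eigenvalues: [0.0, 0.2679, 1.0, 1.0, 1.5858, 3.7321, 4.4142]. Algebraic connectivity (smallest non-zero eigenvalue) = 0.2679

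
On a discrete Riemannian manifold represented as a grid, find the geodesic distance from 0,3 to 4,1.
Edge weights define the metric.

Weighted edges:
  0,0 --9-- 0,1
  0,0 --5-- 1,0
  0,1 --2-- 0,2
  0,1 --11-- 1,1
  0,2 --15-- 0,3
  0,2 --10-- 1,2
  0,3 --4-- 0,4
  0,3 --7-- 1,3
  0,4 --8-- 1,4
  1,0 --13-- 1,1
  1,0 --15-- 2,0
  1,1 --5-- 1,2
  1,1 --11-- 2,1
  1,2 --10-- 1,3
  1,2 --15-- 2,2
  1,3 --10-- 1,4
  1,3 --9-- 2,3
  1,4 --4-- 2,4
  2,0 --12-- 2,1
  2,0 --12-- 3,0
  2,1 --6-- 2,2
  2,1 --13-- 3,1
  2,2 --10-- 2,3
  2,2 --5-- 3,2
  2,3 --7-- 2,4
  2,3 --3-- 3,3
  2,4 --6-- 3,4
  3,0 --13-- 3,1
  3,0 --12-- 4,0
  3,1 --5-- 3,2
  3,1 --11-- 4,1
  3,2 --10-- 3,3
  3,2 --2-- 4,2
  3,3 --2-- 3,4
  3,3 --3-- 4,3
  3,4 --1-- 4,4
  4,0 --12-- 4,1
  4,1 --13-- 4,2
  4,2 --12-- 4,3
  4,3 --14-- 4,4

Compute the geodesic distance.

Shortest path: 0,3 → 1,3 → 2,3 → 3,3 → 3,2 → 4,2 → 4,1, total weight = 44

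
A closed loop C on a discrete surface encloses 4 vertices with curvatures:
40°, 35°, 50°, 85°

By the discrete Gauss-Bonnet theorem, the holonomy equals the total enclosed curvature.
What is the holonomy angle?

Holonomy = total enclosed curvature = 40° + 35° + 50° + 85° = 210°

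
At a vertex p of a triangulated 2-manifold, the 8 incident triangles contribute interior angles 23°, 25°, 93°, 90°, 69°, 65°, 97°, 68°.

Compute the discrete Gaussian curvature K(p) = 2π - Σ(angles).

Sum of angles = 530°. K = 360° - 530° = -170° = -17π/18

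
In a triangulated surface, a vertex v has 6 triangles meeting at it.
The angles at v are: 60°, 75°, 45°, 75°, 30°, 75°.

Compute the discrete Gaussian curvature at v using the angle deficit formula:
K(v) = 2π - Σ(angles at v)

Sum of angles = 360°. K = 360° - 360° = 0° = 0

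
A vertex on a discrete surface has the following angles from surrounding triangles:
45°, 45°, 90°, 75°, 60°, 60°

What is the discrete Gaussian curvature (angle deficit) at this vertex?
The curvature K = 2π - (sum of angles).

Sum of angles = 375°. K = 360° - 375° = -15° = -π/12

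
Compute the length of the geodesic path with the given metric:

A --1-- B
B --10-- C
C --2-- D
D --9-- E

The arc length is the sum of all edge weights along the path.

Arc length = 1 + 10 + 2 + 9 = 22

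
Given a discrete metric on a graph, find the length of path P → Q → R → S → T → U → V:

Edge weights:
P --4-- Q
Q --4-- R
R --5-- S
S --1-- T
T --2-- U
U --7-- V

Arc length = 4 + 4 + 5 + 1 + 2 + 7 = 23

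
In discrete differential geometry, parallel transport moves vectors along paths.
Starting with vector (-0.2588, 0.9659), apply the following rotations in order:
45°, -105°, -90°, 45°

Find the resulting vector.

Total rotation: 45° + (-105°) + (-90°) + 45° = -105°. Final vector: (1, 0)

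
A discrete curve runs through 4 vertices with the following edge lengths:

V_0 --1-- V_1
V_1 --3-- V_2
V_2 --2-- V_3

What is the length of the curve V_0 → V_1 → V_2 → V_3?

Arc length = 1 + 3 + 2 = 6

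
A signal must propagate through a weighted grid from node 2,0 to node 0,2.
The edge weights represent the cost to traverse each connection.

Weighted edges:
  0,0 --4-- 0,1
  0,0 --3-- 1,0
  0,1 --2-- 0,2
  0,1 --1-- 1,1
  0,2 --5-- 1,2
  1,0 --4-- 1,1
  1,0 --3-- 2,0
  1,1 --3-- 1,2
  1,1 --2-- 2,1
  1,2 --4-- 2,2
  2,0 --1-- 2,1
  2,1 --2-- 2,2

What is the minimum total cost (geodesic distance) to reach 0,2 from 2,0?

Shortest path: 2,0 → 2,1 → 1,1 → 0,1 → 0,2, total weight = 6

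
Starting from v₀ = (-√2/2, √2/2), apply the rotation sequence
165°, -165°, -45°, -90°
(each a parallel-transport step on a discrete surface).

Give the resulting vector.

Total rotation: 165° + (-165°) + (-45°) + (-90°) = -135°. Final vector: (1, 0)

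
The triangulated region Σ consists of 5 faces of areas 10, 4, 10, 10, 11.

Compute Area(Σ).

10 + 4 + 10 + 10 + 11 = 45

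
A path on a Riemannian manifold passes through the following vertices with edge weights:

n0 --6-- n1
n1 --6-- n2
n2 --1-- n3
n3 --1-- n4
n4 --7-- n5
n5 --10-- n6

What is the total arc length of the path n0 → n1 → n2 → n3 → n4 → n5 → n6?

Arc length = 6 + 6 + 1 + 1 + 7 + 10 = 31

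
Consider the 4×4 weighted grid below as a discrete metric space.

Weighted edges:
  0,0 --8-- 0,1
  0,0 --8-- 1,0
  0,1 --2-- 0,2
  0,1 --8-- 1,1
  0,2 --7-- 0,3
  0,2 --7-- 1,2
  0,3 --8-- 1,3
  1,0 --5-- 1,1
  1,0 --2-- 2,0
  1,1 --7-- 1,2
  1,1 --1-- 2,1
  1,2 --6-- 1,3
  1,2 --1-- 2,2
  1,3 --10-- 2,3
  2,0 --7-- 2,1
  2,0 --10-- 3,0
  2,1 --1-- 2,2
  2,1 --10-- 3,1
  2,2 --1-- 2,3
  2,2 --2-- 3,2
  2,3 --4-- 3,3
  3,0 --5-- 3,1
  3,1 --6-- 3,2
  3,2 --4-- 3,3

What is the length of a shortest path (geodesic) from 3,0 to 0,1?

Shortest path: 3,0 → 3,1 → 3,2 → 2,2 → 2,1 → 1,1 → 0,1, total weight = 23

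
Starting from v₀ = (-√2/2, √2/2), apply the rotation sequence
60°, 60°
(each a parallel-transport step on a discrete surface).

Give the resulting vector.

Total rotation: 60° + 60° = 120°. Final vector: (-0.2588, -0.9659)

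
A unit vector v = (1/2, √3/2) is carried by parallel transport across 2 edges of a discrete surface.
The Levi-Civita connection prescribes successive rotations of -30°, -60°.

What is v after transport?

Total rotation: (-30°) + (-60°) = -90°. Final vector: (0.8660, -0.5000)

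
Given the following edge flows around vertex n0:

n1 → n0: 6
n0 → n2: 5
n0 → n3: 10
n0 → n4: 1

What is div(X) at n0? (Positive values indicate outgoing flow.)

Divergence = sum of outgoing flows = (-6) + 5 + 10 + 1 = 10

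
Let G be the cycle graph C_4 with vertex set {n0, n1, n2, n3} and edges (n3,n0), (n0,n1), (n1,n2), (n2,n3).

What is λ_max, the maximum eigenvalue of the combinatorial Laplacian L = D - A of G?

The cycle graph C_n has Laplacian eigenvalues λ_k = 2 − 2cos(2πk/n), k = 0, 1, …, n−1. Here n = 4:
k=0: 2 − 2cos(0) = 0.0; k=1: 2 − 2cos(π/2) = 2.0; k=2: 2 − 2cos(π) = 4.0; k=3: 2 − 2cos(3π/2) = 2.0.
Laplacian eigenvalues: [0.0, 2.0, 2.0, 4.0]. Largest eigenvalue (spectral radius) = 4.0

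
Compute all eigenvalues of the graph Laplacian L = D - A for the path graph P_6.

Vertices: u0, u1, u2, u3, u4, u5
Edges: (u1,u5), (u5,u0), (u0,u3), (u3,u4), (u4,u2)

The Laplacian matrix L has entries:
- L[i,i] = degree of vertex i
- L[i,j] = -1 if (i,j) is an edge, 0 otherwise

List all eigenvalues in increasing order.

The path graph P_n has Laplacian eigenvalues λ_k = 2 − 2cos(kπ/n), k = 0, 1, …, n−1. Here n = 6:
k=0: 2 − 2cos(0) = 0.0; k=1: 2 − 2cos(π/6) = 0.2679; k=2: 2 − 2cos(π/3) = 1.0; k=3: 2 − 2cos(π/2) = 2.0; k=4: 2 − 2cos(2π/3) = 3.0; k=5: 2 − 2cos(5π/6) = 3.7321.
Laplacian eigenvalues (increasing order): [0.0, 0.2679, 1.0, 2.0, 3.0, 3.7321]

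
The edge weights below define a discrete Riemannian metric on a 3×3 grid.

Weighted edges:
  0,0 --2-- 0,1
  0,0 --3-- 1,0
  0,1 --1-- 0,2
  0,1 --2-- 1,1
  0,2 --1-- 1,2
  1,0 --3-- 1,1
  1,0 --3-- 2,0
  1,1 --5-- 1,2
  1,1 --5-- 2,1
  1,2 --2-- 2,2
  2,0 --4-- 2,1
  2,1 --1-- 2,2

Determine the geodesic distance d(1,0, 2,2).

Shortest path: 1,0 → 2,0 → 2,1 → 2,2, total weight = 8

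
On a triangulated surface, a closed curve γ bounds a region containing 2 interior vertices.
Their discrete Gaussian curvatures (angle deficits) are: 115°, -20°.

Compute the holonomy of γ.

Holonomy = total enclosed curvature = 115° + (-20°) = 95°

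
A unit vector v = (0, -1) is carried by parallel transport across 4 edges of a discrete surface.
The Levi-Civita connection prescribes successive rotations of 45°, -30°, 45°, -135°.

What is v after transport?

Total rotation: 45° + (-30°) + 45° + (-135°) = -75°. Final vector: (-0.9659, -0.2588)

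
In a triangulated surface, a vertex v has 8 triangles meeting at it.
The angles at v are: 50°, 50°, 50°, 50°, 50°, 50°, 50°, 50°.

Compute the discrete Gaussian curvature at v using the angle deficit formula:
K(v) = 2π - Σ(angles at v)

Sum of angles = 400°. K = 360° - 400° = -40° = -2π/9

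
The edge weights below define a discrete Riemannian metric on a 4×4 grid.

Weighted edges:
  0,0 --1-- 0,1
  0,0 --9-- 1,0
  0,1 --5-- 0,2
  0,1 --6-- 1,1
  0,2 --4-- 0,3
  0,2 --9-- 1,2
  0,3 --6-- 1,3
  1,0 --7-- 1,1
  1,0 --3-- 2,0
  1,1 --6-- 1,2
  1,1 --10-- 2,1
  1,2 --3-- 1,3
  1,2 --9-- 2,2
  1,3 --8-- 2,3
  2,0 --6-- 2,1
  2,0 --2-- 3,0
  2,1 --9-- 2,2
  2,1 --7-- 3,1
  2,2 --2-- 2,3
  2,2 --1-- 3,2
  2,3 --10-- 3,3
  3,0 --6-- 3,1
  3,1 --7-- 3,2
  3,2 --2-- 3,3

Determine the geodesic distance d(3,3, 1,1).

Shortest path: 3,3 → 3,2 → 2,2 → 1,2 → 1,1, total weight = 18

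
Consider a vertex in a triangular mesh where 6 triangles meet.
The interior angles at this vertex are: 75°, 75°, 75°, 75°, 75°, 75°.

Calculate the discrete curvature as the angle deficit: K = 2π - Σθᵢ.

Sum of angles = 450°. K = 360° - 450° = -90°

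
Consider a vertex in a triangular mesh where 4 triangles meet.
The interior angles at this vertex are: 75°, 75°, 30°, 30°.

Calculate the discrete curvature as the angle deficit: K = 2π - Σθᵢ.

Sum of angles = 210°. K = 360° - 210° = 150° = 5π/6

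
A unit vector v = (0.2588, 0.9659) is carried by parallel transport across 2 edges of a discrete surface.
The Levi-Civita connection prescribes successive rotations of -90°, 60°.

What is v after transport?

Total rotation: (-90°) + 60° = -30°. Final vector: (0.7071, 0.7071)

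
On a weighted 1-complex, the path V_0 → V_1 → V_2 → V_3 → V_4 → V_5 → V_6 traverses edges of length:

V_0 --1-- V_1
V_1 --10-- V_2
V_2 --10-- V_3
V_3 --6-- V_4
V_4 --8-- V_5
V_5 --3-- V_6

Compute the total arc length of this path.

Arc length = 1 + 10 + 10 + 6 + 8 + 3 = 38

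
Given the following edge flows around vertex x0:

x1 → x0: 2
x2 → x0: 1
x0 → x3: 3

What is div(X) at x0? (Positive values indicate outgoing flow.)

Divergence = sum of outgoing flows = (-2) + (-1) + 3 = 0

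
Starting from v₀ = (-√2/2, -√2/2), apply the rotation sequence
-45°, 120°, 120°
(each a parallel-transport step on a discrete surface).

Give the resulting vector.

Total rotation: (-45°) + 120° + 120° = 195° ≡ -165° (mod 360°). Final vector: (0.5000, 0.8660)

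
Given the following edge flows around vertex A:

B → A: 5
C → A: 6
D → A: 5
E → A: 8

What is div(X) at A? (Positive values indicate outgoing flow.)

Divergence = sum of outgoing flows = (-5) + (-6) + (-5) + (-8) = -24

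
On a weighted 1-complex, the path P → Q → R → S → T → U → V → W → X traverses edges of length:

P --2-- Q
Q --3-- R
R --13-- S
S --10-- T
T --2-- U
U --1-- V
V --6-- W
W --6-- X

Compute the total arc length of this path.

Arc length = 2 + 3 + 13 + 10 + 2 + 1 + 6 + 6 = 43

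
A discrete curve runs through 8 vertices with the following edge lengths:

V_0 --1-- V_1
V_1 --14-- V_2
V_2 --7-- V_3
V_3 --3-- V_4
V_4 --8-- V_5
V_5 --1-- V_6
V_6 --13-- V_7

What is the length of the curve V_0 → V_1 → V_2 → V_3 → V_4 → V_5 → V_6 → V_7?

Arc length = 1 + 14 + 7 + 3 + 8 + 1 + 13 = 47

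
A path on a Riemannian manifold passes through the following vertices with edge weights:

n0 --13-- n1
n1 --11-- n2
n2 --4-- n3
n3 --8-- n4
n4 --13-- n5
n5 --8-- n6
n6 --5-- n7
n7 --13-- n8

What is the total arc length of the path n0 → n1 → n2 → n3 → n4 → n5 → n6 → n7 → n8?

Arc length = 13 + 11 + 4 + 8 + 13 + 8 + 5 + 13 = 75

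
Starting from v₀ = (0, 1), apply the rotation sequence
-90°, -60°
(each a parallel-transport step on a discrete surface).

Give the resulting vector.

Total rotation: (-90°) + (-60°) = -150°. Final vector: (0.5000, -0.8660)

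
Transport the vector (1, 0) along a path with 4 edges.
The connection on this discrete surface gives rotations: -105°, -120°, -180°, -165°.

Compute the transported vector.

Total rotation: (-105°) + (-120°) + (-180°) + (-165°) = -570° ≡ 150° (mod 360°). Final vector: (-0.8660, 0.5000)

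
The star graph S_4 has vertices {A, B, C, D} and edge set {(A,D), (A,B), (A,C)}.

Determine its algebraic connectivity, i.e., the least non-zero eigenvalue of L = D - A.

The star S_4 is the complete bipartite graph K_{1,3} (one hub of degree 3, 3 leaves of degree 1). The Laplacian spectrum of K_{p,q} is 0, p (multiplicity q−1), q (multiplicity p−1), p+q. With p = 1, q = 3: 0 once, 1 with multiplicity 2, and 4 once. (Check: trace L = sum of degrees = 6 = 2·1 + 4.)
Laplacian eigenvalues: [0.0, 1.0, 1.0, 4.0]. Algebraic connectivity (smallest non-zero eigenvalue) = 1.0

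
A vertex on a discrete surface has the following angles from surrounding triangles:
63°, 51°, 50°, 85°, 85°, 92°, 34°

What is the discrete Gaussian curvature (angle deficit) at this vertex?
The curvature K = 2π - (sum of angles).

Sum of angles = 460°. K = 360° - 460° = -100° = -5π/9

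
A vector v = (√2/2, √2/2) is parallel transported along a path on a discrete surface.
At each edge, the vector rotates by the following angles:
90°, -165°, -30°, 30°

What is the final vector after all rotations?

Total rotation: 90° + (-165°) + (-30°) + 30° = -75°. Final vector: (0.8660, -0.5000)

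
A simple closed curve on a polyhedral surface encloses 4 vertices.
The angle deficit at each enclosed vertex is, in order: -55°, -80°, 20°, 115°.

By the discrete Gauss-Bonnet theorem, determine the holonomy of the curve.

Holonomy = total enclosed curvature = (-55°) + (-80°) + 20° + 115° = 0°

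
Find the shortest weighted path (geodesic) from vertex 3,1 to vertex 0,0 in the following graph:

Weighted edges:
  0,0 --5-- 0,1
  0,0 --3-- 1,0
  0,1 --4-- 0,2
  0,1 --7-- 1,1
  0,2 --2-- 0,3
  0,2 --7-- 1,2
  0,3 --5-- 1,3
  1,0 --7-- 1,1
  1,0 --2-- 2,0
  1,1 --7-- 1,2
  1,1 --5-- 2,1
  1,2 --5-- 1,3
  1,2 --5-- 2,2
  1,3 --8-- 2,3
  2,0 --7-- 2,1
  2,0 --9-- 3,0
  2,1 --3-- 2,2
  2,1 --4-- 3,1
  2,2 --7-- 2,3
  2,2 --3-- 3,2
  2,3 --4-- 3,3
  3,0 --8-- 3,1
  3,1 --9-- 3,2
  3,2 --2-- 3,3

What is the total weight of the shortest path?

Shortest path: 3,1 → 2,1 → 2,0 → 1,0 → 0,0, total weight = 16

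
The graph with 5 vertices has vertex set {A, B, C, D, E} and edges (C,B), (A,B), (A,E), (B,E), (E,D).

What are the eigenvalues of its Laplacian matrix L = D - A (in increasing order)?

Degrees: deg(A) = 2, deg(B) = 3, deg(C) = 1, deg(D) = 1, deg(E) = 3.
L = D − A with rows/columns ordered (A, B, C, D, E):
  [ 2, -1,  0,  0, -1]
  [-1,  3, -1,  0, -1]
  [ 0, -1,  1,  0,  0]
  [ 0,  0,  0,  1, -1]
  [-1, -1,  0, -1,  3]
Characteristic polynomial: det(λI − L) = λ(λ² − 5λ + 3)(λ² − 5λ + 5).
Roots: λ = 0; (λ² − 5λ + 3) = 0 ⇒ λ = (5 ± √13)/2 ≈ 0.6972, 4.3028; (λ² − 5λ + 5) = 0 ⇒ λ = (5 ± √5)/2 ≈ 1.382, 3.618.
(Check: the roots sum (with multiplicity) to 10, matching trace L = Σdeg = 2·5 = 10.)
Laplacian eigenvalues (increasing order): [0.0, 0.6972, 1.382, 3.618, 4.3028]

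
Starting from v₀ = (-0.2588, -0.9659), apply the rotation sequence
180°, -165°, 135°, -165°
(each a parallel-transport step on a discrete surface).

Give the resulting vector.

Total rotation: 180° + (-165°) + 135° + (-165°) = -15°. Final vector: (-0.5000, -0.8660)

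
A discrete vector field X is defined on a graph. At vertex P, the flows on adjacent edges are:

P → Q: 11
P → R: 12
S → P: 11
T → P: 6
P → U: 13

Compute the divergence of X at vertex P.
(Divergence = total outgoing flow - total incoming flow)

Divergence = sum of outgoing flows = 11 + 12 + (-11) + (-6) + 13 = 19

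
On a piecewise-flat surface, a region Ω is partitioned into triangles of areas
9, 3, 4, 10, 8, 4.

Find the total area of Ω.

9 + 3 + 4 + 10 + 8 + 4 = 38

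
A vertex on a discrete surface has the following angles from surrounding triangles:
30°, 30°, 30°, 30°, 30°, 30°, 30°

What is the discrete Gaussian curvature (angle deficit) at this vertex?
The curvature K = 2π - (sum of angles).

Sum of angles = 210°. K = 360° - 210° = 150°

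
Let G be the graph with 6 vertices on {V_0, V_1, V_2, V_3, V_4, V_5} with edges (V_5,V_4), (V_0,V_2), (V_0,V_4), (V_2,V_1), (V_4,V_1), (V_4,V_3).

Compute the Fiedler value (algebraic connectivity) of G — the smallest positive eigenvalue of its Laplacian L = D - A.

Degrees: deg(V_0) = 2, deg(V_1) = 2, deg(V_2) = 2, deg(V_3) = 1, deg(V_4) = 4, deg(V_5) = 1.
L = D − A with rows/columns ordered (V_0, V_1, V_2, V_3, V_4, V_5):
  [ 2,  0, -1,  0, -1,  0]
  [ 0,  2, -1,  0, -1,  0]
  [-1, -1,  2,  0,  0,  0]
  [ 0,  0,  0,  1, -1,  0]
  [-1, -1,  0, -1,  4, -1]
  [ 0,  0,  0,  0, -1,  1]
Characteristic polynomial: det(λI − L) = λ(λ² − 6λ + 4)(λ − 1)(λ − 2)(λ − 3).
Roots: λ = 0; (λ² − 6λ + 4) = 0 ⇒ λ = 3 ± √5 ≈ 0.7639, 5.2361; (λ − 1) = 0 ⇒ λ = 1; (λ − 2) = 0 ⇒ λ = 2; (λ − 3) = 0 ⇒ λ = 3.
(Check: the roots sum (with multiplicity) to 12, matching trace L = Σdeg = 2·6 = 12.)
Laplacian eigenvalues: [0.0, 0.7639, 1.0, 2.0, 3.0, 5.2361]. Algebraic connectivity (smallest non-zero eigenvalue) = 0.7639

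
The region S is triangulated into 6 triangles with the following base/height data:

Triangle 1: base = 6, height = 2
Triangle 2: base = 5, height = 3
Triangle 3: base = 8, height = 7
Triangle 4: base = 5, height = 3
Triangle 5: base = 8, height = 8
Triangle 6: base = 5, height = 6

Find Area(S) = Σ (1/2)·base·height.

(1/2)×6×2 + (1/2)×5×3 + (1/2)×8×7 + (1/2)×5×3 + (1/2)×8×8 + (1/2)×5×6 = 96.0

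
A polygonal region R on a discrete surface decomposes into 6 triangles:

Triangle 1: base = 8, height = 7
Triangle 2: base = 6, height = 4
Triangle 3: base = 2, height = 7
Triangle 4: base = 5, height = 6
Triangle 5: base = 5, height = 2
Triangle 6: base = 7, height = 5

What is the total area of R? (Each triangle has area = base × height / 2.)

(1/2)×8×7 + (1/2)×6×4 + (1/2)×2×7 + (1/2)×5×6 + (1/2)×5×2 + (1/2)×7×5 = 84.5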